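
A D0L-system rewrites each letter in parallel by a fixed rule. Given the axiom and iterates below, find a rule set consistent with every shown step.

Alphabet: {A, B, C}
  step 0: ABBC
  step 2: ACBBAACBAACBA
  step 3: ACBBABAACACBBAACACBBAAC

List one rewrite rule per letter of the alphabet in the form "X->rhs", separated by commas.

  step 2 ⇒ step 3: ACBBAACBAACBA ⇒ AC·B·BA·BA·AC·AC·B·BA·AC·AC·B·BA·AC
    A ↦ AC
    B ↦ BA
    C ↦ B

A->AC, B->BA, C->B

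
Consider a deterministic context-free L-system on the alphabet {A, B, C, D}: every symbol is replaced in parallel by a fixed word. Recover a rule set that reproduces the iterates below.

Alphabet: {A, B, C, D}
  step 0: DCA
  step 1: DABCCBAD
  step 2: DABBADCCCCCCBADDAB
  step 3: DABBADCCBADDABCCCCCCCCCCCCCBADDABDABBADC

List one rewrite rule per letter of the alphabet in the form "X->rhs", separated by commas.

  step 2 ⇒ step 3: DABBADCCCCCCBADDAB ⇒ DAB·BAD·C·C·BAD·DAB·CC·CC·CC·CC·CC·CC·C·BAD·DAB·DAB·BAD·C
    A ↦ BAD
    B ↦ C
    C ↦ CC
    D ↦ DAB

A->BAD, B->C, C->CC, D->DAB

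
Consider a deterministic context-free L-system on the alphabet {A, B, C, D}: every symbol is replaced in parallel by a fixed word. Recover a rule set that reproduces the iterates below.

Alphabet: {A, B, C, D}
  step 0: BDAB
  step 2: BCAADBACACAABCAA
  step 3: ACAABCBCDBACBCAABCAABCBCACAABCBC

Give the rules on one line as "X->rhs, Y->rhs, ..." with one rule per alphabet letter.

  step 2 ⇒ step 3: BCAADBACACAABCAA ⇒ AC·AA·BC·BC·DB·AC·BC·AA·BC·AA·BC·BC·AC·AA·BC·BC
    A ↦ BC
    B ↦ AC
    C ↦ AA
    D ↦ DB

A->BC, B->AC, C->AA, D->DB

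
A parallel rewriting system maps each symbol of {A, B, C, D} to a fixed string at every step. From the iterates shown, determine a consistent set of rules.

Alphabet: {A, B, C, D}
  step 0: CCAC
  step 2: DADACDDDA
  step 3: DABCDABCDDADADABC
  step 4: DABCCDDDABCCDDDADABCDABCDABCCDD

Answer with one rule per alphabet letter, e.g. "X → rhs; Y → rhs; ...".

A->BC, B->CD, C->D, D->DA

  step 3 ⇒ step 4: DABCDABCDDADADABC ⇒ DA·BC·CD·D·DA·BC·CD·D·DA·DA·BC·DA·BC·DA·BC·CD·D
    A ↦ BC
    B ↦ CD
    C ↦ D
    D ↦ DA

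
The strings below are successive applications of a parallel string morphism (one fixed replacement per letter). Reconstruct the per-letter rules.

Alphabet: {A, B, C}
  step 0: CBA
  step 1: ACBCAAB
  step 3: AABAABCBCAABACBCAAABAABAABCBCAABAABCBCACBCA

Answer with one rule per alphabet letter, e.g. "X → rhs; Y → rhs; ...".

  step 0 ⇒ step 1: CBA ⇒ A·CBC·AAB
    A ↦ AAB
    B ↦ CBC
    C ↦ A

A->AAB, B->CBC, C->A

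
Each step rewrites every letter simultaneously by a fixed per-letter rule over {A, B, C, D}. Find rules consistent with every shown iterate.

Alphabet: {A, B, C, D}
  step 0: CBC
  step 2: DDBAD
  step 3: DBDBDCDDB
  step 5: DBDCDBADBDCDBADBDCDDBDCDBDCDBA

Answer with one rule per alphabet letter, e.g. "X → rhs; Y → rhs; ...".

A->D, B->DC, C->A, D->DB

  step 2 ⇒ step 3: DDBAD ⇒ DB·DB·DC·D·DB
    A ↦ D
    B ↦ DC
    D ↦ DB
    C ↦ A  (constrained at step 0)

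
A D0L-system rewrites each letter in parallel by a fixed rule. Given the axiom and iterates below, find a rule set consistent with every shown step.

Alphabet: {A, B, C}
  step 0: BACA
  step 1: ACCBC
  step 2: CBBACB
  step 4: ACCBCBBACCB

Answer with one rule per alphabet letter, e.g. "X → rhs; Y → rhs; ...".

A->C, B->AC, C->B

  step 1 ⇒ step 2: ACCBC ⇒ C·B·B·AC·B
    A ↦ C
    B ↦ AC
    C ↦ B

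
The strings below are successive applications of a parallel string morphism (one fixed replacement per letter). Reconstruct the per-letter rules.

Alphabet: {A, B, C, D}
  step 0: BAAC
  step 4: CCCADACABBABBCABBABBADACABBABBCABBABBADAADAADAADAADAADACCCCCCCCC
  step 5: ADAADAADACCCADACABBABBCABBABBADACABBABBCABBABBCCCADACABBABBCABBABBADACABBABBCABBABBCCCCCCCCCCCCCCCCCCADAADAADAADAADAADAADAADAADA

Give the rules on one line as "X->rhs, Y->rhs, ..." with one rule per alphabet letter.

  step 4 ⇒ step 5: CCCADACABBABBCABBABBADACABBABBCABBABBADAADAADAADAADAADACCCCCCCCC ⇒ ADA·ADA·ADA·C·C·C·ADA·C·ABB·ABB·C·ABB·ABB·ADA·C·ABB·ABB·C·ABB·ABB·C·C·C·ADA·C·ABB·ABB·C·ABB·ABB·ADA·C·ABB·ABB·C·ABB·ABB·C·C·C·C·C·C·C·C·C·C·C·C·C·C·C·C·C·C·ADA·ADA·ADA·ADA·ADA·ADA·ADA·ADA·ADA
    A ↦ C
    B ↦ ABB
    C ↦ ADA
    D ↦ C

A->C, B->ABB, C->ADA, D->C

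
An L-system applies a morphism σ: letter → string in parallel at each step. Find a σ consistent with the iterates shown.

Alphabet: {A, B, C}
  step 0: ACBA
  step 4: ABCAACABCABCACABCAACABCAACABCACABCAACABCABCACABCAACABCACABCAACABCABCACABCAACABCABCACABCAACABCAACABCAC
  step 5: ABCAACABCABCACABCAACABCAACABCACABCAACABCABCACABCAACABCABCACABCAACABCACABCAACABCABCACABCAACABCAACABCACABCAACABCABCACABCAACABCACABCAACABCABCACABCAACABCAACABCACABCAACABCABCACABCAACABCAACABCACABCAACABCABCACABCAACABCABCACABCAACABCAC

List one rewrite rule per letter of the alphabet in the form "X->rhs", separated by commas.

A->ABC, B->A, C->AC

  step 4 ⇒ step 5: ABCAACABCABCACABCAACABCAACABCACABCAACABCABCACABCAACABCACABCAACABCABCACABCAACABCABCACABCAACABCAACABCAC ⇒ ABC·A·AC·ABC·ABC·AC·ABC·A·AC·ABC·A·AC·ABC·AC·ABC·A·AC·ABC·ABC·AC·ABC·A·AC·ABC·ABC·AC·ABC·A·AC·ABC·AC·ABC·A·AC·ABC·ABC·AC·ABC·A·AC·ABC·A·AC·ABC·AC·ABC·A·AC·ABC·ABC·AC·ABC·A·AC·ABC·AC·ABC·A·AC·ABC·ABC·AC·ABC·A·AC·ABC·A·AC·ABC·AC·ABC·A·AC·ABC·ABC·AC·ABC·A·AC·ABC·A·AC·ABC·AC·ABC·A·AC·ABC·ABC·AC·ABC·A·AC·ABC·ABC·AC·ABC·A·AC·ABC·AC
    A ↦ ABC
    B ↦ A
    C ↦ AC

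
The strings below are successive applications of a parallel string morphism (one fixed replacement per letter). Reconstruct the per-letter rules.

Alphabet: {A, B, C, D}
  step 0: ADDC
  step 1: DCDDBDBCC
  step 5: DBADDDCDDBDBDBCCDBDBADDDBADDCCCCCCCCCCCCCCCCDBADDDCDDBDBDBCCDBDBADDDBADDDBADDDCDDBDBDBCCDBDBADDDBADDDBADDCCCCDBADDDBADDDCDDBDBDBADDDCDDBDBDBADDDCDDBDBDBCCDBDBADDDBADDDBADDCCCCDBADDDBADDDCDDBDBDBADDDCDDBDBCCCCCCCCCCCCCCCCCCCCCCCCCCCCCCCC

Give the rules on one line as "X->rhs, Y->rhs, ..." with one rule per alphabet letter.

  step 0 ⇒ step 1: ADDC ⇒ DCD·DB·DB·CC
    A ↦ DCD
    C ↦ CC
    D ↦ DB
    B ↦ ADD  (constrained at step 1)

A->DCD, B->ADD, C->CC, D->DB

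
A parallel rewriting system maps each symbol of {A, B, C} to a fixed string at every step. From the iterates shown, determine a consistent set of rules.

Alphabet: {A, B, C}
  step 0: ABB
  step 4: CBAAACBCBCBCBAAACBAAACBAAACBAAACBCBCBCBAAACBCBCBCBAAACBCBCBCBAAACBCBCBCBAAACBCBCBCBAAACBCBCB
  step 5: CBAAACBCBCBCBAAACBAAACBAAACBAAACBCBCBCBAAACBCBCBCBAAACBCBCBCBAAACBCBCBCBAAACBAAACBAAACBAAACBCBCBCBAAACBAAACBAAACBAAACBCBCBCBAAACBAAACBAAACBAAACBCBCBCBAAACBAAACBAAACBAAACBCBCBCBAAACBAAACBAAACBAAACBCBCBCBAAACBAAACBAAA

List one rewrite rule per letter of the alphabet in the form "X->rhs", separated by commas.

  step 4 ⇒ step 5: CBAAACBCBCBCBAAACBAAACBAAACBAAACBCBCBCBAAACBCBCBCBAAACBCBCBCBAAACBCBCBCBAAACBCBCBCBAAACBCBCB ⇒ CB·AAA·CB·CB·CB·CB·AAA·CB·AAA·CB·AAA·CB·AAA·CB·CB·CB·CB·AAA·CB·CB·CB·CB·AAA·CB·CB·CB·CB·AAA·CB·CB·CB·CB·AAA·CB·AAA·CB·AAA·CB·AAA·CB·CB·CB·CB·AAA·CB·AAA·CB·AAA·CB·AAA·CB·CB·CB·CB·AAA·CB·AAA·CB·AAA·CB·AAA·CB·CB·CB·CB·AAA·CB·AAA·CB·AAA·CB·AAA·CB·CB·CB·CB·AAA·CB·AAA·CB·AAA·CB·AAA·CB·CB·CB·CB·AAA·CB·AAA·CB·AAA
    A ↦ CB
    B ↦ AAA
    C ↦ CB

A->CB, B->AAA, C->CB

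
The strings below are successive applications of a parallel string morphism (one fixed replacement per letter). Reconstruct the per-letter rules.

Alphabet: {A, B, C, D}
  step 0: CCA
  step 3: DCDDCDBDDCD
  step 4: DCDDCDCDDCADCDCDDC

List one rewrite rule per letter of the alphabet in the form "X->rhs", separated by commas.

  step 3 ⇒ step 4: DCDDCDBDDCD ⇒ DC·D·DC·DC·D·DC·A·DC·DC·D·DC
    B ↦ A
    C ↦ D
    D ↦ DC
    A ↦ BD  (constrained at step 0)

A->BD, B->A, C->D, D->DC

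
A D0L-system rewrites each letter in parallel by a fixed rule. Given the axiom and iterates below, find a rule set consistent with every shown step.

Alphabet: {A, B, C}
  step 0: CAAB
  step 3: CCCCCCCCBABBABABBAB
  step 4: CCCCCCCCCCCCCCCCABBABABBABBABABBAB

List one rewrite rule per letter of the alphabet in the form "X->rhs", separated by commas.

  step 3 ⇒ step 4: CCCCCCCCBABBABABBAB ⇒ CC·CC·CC·CC·CC·CC·CC·CC·AB·B·AB·AB·B·AB·B·AB·AB·B·AB
    A ↦ B
    B ↦ AB
    C ↦ CC

A->B, B->AB, C->CC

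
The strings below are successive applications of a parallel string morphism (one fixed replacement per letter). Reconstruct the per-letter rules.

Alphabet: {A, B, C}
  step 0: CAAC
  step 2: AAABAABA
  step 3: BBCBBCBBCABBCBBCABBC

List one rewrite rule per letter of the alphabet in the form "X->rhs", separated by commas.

A->BBC, B->A, C->B

  step 2 ⇒ step 3: AAABAABA ⇒ BBC·BBC·BBC·A·BBC·BBC·A·BBC
    A ↦ BBC
    B ↦ A
    C ↦ B  (constrained at step 0)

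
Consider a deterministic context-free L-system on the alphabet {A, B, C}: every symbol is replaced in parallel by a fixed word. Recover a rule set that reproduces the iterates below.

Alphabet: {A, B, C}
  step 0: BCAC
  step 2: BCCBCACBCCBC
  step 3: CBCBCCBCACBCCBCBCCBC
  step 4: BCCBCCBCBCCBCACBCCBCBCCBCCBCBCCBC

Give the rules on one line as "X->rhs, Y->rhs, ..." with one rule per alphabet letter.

A->AC, B->C, C->BC

  step 3 ⇒ step 4: CBCBCCBCACBCCBCBCCBC ⇒ BC·C·BC·C·BC·BC·C·BC·AC·BC·C·BC·BC·C·BC·C·BC·BC·C·BC
    A ↦ AC
    B ↦ C
    C ↦ BC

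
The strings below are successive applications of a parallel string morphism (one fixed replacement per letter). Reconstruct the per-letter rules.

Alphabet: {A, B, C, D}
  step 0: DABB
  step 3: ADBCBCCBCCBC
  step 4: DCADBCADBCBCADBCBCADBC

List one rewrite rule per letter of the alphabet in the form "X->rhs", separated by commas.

A->D, B->AD, C->BC, D->C

  step 3 ⇒ step 4: ADBCBCCBCCBC ⇒ D·C·AD·BC·AD·BC·BC·AD·BC·BC·AD·BC
    A ↦ D
    B ↦ AD
    C ↦ BC
    D ↦ C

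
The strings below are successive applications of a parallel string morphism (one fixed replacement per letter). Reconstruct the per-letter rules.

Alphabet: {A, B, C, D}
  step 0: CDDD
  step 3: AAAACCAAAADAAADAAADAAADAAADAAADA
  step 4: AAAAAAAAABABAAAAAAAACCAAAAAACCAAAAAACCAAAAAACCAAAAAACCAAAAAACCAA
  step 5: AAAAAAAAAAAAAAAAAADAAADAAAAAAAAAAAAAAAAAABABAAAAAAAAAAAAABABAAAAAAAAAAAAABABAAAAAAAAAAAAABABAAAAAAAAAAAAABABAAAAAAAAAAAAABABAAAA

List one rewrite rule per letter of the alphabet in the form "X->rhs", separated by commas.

  step 4 ⇒ step 5: AAAAAAAAABABAAAAAAAACCAAAAAACCAAAAAACCAAAAAACCAAAAAACCAAAAAACCAA ⇒ AA·AA·AA·AA·AA·AA·AA·AA·AA·DA·AA·DA·AA·AA·AA·AA·AA·AA·AA·AA·AB·AB·AA·AA·AA·AA·AA·AA·AB·AB·AA·AA·AA·AA·AA·AA·AB·AB·AA·AA·AA·AA·AA·AA·AB·AB·AA·AA·AA·AA·AA·AA·AB·AB·AA·AA·AA·AA·AA·AA·AB·AB·AA·AA
    A ↦ AA
    B ↦ DA
    C ↦ AB
  step 3 ⇒ step 4: AAAACCAAAADAAADAAADAAADAAADAAADA ⇒ AA·AA·AA·AA·AB·AB·AA·AA·AA·AA·CC·AA·AA·AA·CC·AA·AA·AA·CC·AA·AA·AA·CC·AA·AA·AA·CC·AA·AA·AA·CC·AA
    D ↦ CC

A->AA, B->DA, C->AB, D->CC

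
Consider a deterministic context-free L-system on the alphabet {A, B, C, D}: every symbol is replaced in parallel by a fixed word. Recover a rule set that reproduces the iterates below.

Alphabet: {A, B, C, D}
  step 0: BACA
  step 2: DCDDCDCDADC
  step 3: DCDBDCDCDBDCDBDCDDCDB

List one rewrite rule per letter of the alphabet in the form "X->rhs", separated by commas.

  step 2 ⇒ step 3: DCDDCDCDADC ⇒ DC·DB·DC·DC·DB·DC·DB·DC·D·DC·DB
    A ↦ D
    C ↦ DB
    D ↦ DC
    B ↦ DA  (constrained at step 0)

A->D, B->DA, C->DB, D->DC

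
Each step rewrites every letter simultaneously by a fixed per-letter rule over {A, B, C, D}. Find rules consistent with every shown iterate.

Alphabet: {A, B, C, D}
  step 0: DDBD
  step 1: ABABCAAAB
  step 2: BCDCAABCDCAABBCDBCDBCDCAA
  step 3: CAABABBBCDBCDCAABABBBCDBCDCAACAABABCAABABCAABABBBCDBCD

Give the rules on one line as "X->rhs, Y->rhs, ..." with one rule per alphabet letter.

  step 2 ⇒ step 3: BCDCAABCDCAABBCDBCDBCDCAA ⇒ CAA·B·AB·B·BCD·BCD·CAA·B·AB·B·BCD·BCD·CAA·CAA·B·AB·CAA·B·AB·CAA·B·AB·B·BCD·BCD
    A ↦ BCD
    B ↦ CAA
    C ↦ B
    D ↦ AB

A->BCD, B->CAA, C->B, D->AB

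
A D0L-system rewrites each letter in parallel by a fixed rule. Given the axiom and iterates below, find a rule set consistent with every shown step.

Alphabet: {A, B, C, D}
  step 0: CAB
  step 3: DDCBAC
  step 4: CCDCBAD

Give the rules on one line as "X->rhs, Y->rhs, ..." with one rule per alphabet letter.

  step 3 ⇒ step 4: DDCBAC ⇒ C·C·D·C·BA·D
    A ↦ BA
    B ↦ C
    C ↦ D
    D ↦ C

A->BA, B->C, C->D, D->C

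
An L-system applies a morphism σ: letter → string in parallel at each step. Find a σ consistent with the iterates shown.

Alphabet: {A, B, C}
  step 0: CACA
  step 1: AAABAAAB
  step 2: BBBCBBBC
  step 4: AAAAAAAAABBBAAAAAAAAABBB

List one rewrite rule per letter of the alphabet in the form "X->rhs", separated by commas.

A->B, B->C, C->AAA

  step 1 ⇒ step 2: AAABAAAB ⇒ B·B·B·C·B·B·B·C
    A ↦ B
    B ↦ C
  step 0 ⇒ step 1: CACA ⇒ AAA·B·AAA·B
    C ↦ AAA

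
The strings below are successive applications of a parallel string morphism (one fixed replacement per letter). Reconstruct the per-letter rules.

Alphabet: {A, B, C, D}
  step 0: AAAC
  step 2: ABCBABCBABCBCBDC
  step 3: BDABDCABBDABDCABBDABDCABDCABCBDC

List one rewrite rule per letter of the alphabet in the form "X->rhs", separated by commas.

  step 2 ⇒ step 3: ABCBABCBABCBCBDC ⇒ BD·AB·DC·AB·BD·AB·DC·AB·BD·AB·DC·AB·DC·AB·CB·DC
    A ↦ BD
    B ↦ AB
    C ↦ DC
    D ↦ CB

A->BD, B->AB, C->DC, D->CB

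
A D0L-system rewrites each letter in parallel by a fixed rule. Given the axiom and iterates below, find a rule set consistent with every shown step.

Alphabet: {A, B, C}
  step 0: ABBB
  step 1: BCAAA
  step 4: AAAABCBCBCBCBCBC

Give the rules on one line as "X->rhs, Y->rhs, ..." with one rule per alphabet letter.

  step 0 ⇒ step 1: ABBB ⇒ BC·A·A·A
    A ↦ BC
    B ↦ A
    C ↦ A  (constrained at step 1)

A->BC, B->A, C->A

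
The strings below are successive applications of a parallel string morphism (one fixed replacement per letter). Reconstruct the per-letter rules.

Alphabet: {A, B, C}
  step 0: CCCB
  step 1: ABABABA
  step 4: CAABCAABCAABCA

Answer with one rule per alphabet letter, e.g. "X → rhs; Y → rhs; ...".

  step 0 ⇒ step 1: CCCB ⇒ AB·AB·AB·A
    B ↦ A
    C ↦ AB
    A ↦ C  (constrained at step 1)

A->C, B->A, C->AB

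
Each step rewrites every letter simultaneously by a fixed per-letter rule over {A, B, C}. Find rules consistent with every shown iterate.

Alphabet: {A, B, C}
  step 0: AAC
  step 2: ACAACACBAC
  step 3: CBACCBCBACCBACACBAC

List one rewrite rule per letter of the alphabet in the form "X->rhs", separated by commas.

  step 2 ⇒ step 3: ACAACACBAC ⇒ CB·AC·CB·CB·AC·CB·AC·A·CB·AC
    A ↦ CB
    B ↦ A
    C ↦ AC

A->CB, B->A, C->AC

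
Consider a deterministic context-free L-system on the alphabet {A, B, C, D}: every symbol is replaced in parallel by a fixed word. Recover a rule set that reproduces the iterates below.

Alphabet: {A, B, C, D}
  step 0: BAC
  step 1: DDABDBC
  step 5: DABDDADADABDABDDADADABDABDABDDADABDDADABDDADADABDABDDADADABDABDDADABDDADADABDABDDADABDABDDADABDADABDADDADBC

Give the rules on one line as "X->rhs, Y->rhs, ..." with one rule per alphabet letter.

  step 0 ⇒ step 1: BAC ⇒ DDA·B·DBC
    A ↦ B
    B ↦ DDA
    C ↦ DBC
    D ↦ DA  (constrained at step 1)

A->B, B->DDA, C->DBC, D->DA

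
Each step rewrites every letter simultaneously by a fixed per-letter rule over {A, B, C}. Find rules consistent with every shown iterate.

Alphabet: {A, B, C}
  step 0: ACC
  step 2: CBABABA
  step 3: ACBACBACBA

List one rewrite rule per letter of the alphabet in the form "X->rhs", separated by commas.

A->BA, B->C, C->A

  step 2 ⇒ step 3: CBABABA ⇒ A·C·BA·C·BA·C·BA
    A ↦ BA
    B ↦ C
    C ↦ A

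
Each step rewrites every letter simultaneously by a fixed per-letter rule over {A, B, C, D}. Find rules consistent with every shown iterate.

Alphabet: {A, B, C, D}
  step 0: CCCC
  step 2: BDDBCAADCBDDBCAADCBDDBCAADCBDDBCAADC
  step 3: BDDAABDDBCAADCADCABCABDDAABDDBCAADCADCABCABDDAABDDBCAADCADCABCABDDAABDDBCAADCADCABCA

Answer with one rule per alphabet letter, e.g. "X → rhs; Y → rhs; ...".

A->ADC, B->BDD, C->BCA, D->A

  step 2 ⇒ step 3: BDDBCAADCBDDBCAADCBDDBCAADCBDDBCAADC ⇒ BDD·A·A·BDD·BCA·ADC·ADC·A·BCA·BDD·A·A·BDD·BCA·ADC·ADC·A·BCA·BDD·A·A·BDD·BCA·ADC·ADC·A·BCA·BDD·A·A·BDD·BCA·ADC·ADC·A·BCA
    A ↦ ADC
    B ↦ BDD
    C ↦ BCA
    D ↦ A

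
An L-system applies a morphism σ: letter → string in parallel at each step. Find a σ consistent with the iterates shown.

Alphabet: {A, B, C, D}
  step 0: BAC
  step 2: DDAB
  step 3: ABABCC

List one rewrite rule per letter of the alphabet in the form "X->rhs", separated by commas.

  step 2 ⇒ step 3: DDAB ⇒ AB·AB·C·C
    A ↦ C
    B ↦ C
    D ↦ AB
    C ↦ D  (constrained at step 0)

A->C, B->C, C->D, D->AB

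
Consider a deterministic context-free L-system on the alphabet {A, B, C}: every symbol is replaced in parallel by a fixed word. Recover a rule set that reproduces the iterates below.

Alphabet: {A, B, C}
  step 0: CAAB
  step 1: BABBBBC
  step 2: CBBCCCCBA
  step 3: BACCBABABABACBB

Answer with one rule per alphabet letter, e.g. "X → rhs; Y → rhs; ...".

  step 2 ⇒ step 3: CBBCCCCBA ⇒ BA·C·C·BA·BA·BA·BA·C·BB
    A ↦ BB
    B ↦ C
    C ↦ BA

A->BB, B->C, C->BA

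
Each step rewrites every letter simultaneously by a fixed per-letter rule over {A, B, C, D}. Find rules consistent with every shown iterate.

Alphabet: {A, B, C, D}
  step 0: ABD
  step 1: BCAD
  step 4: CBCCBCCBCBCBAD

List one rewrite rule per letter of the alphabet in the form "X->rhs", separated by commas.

A->B, B->C, C->CB, D->AD

  step 0 ⇒ step 1: ABD ⇒ B·C·AD
    A ↦ B
    B ↦ C
    D ↦ AD
    C ↦ CB  (constrained at step 1)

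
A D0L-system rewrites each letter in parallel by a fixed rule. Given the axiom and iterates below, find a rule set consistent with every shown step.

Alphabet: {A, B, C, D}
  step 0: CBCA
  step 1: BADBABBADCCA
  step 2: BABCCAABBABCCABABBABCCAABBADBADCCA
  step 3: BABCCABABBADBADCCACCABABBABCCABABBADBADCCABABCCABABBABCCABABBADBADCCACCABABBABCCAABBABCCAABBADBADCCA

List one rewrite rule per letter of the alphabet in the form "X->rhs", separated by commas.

A->CCA, B->BAB, C->BAD, D->AB

  step 2 ⇒ step 3: BABCCAABBABCCABABBABCCAABBADBADCCA ⇒ BAB·CCA·BAB·BAD·BAD·CCA·CCA·BAB·BAB·CCA·BAB·BAD·BAD·CCA·BAB·CCA·BAB·BAB·CCA·BAB·BAD·BAD·CCA·CCA·BAB·BAB·CCA·AB·BAB·CCA·AB·BAD·BAD·CCA
    A ↦ CCA
    B ↦ BAB
    C ↦ BAD
    D ↦ AB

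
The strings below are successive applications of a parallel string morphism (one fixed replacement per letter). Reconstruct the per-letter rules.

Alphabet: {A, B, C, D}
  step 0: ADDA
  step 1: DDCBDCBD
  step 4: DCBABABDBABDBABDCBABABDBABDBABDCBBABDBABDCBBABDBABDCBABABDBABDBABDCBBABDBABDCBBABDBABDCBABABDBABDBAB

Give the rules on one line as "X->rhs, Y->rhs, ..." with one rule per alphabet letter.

A->D, B->BAB, C->A, D->DCB

  step 0 ⇒ step 1: ADDA ⇒ D·DCB·DCB·D
    A ↦ D
    D ↦ DCB
    B ↦ BAB  (constrained at step 1)
    C ↦ A  (constrained at step 1)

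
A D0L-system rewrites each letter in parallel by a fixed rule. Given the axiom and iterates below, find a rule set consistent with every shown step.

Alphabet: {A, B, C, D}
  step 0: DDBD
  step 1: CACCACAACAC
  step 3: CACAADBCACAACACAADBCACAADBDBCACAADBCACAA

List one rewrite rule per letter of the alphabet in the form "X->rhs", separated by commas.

  step 0 ⇒ step 1: DDBD ⇒ CAC·CAC·AA·CAC
    B ↦ AA
    D ↦ CAC
    A ↦ C  (constrained at step 1)
    C ↦ DB  (constrained at step 1)

A->C, B->AA, C->DB, D->CAC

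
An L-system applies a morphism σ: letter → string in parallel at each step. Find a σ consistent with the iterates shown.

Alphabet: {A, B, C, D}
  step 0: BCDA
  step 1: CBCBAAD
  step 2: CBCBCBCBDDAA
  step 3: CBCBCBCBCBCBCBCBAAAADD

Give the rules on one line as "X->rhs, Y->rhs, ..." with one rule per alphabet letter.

A->D, B->CB, C->CB, D->AA

  step 2 ⇒ step 3: CBCBCBCBDDAA ⇒ CB·CB·CB·CB·CB·CB·CB·CB·AA·AA·D·D
    A ↦ D
    B ↦ CB
    C ↦ CB
    D ↦ AA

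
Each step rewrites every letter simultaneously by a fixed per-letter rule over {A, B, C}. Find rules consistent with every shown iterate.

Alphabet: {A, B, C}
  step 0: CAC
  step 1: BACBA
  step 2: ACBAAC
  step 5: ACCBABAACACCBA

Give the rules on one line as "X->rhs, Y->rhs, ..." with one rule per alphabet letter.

  step 1 ⇒ step 2: BACBA ⇒ A·C·BA·A·C
    A ↦ C
    B ↦ A
    C ↦ BA

A->C, B->A, C->BA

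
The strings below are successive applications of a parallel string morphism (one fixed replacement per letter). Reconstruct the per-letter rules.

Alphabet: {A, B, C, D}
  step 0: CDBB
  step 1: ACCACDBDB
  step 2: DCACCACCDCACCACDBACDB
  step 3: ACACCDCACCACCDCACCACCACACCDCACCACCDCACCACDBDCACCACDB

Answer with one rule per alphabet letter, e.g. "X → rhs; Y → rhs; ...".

A->DC, B->DB, C->ACC, D->AC

  step 2 ⇒ step 3: DCACCACCDCACCACDBACDB ⇒ AC·ACC·DC·ACC·ACC·DC·ACC·ACC·AC·ACC·DC·ACC·ACC·DC·ACC·AC·DB·DC·ACC·AC·DB
    A ↦ DC
    B ↦ DB
    C ↦ ACC
    D ↦ AC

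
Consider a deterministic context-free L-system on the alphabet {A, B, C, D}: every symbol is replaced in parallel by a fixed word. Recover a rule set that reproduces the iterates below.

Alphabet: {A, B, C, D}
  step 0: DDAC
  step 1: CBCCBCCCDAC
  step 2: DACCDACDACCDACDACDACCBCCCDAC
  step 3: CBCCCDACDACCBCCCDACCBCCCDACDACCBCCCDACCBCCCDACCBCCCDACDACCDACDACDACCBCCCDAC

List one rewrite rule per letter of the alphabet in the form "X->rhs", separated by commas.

  step 2 ⇒ step 3: DACCDACDACCDACDACDACCBCCCDAC ⇒ CBC·CC·DAC·DAC·CBC·CC·DAC·CBC·CC·DAC·DAC·CBC·CC·DAC·CBC·CC·DAC·CBC·CC·DAC·DAC·C·DAC·DAC·DAC·CBC·CC·DAC
    A ↦ CC
    B ↦ C
    C ↦ DAC
    D ↦ CBC

A->CC, B->C, C->DAC, D->CBC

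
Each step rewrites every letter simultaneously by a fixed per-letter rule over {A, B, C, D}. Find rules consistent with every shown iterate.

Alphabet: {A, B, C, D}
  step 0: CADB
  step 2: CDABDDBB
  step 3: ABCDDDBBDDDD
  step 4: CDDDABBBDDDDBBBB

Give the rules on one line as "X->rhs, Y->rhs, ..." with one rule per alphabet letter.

A->CD, B->DD, C->A, D->B

  step 3 ⇒ step 4: ABCDDDBBDDDD ⇒ CD·DD·A·B·B·B·DD·DD·B·B·B·B
    A ↦ CD
    B ↦ DD
    C ↦ A
    D ↦ B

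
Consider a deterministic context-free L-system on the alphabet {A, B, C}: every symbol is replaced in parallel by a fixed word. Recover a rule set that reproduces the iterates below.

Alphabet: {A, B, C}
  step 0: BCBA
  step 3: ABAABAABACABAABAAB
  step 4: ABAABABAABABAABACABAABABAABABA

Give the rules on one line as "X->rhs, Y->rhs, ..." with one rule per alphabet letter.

  step 3 ⇒ step 4: ABAABAABACABAABAAB ⇒ AB·A·AB·AB·A·AB·AB·A·AB·AC·AB·A·AB·AB·A·AB·AB·A
    A ↦ AB
    B ↦ A
    C ↦ AC

A->AB, B->A, C->AC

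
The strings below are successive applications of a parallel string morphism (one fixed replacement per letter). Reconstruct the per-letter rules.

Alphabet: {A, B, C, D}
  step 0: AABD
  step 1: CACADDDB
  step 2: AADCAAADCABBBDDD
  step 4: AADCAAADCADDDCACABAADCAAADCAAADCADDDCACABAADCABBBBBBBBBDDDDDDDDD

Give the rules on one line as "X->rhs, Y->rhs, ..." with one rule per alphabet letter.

A->CA, B->DDD, C->AAD, D->B

  step 1 ⇒ step 2: CACADDDB ⇒ AAD·CA·AAD·CA·B·B·B·DDD
    A ↦ CA
    B ↦ DDD
    C ↦ AAD
    D ↦ B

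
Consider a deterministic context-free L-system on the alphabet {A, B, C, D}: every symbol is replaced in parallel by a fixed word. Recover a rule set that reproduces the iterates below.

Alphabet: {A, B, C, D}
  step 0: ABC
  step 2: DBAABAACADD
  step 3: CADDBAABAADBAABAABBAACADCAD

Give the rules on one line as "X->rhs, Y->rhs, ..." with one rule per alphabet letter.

A->BAA, B->D, C->B, D->CAD

  step 2 ⇒ step 3: DBAABAACADD ⇒ CAD·D·BAA·BAA·D·BAA·BAA·B·BAA·CAD·CAD
    A ↦ BAA
    B ↦ D
    C ↦ B
    D ↦ CAD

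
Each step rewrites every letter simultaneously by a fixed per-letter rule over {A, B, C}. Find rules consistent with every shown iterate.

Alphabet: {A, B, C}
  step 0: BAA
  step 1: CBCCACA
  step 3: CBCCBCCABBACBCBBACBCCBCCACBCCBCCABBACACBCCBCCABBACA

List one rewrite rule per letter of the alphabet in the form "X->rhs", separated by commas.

A->CA, B->CBC, C->BBA

  step 0 ⇒ step 1: BAA ⇒ CBC·CA·CA
    A ↦ CA
    B ↦ CBC
    C ↦ BBA  (constrained at step 1)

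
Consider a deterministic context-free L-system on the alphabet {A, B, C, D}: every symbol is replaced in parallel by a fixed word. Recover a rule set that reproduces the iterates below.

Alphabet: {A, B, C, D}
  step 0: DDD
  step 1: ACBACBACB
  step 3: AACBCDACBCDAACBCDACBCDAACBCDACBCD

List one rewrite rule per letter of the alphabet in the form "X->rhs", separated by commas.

A->CD, B->DA, C->A, D->ACB

  step 0 ⇒ step 1: DDD ⇒ ACB·ACB·ACB
    D ↦ ACB
    A ↦ CD  (constrained at step 1)
    B ↦ DA  (constrained at step 1)
    C ↦ A  (constrained at step 1)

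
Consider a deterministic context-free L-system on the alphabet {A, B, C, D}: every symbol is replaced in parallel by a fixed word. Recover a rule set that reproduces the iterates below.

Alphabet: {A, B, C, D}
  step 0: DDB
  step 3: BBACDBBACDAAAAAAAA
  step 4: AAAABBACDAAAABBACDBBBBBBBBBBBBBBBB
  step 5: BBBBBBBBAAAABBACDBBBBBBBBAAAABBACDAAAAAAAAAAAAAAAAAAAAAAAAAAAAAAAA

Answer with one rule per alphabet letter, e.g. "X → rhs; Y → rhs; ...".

  step 4 ⇒ step 5: AAAABBACDAAAABBACDBBBBBBBBBBBBBBBB ⇒ BB·BB·BB·BB·AA·AA·BB·A·CD·BB·BB·BB·BB·AA·AA·BB·A·CD·AA·AA·AA·AA·AA·AA·AA·AA·AA·AA·AA·AA·AA·AA·AA·AA
    A ↦ BB
    B ↦ AA
    C ↦ A
    D ↦ CD

A->BB, B->AA, C->A, D->CD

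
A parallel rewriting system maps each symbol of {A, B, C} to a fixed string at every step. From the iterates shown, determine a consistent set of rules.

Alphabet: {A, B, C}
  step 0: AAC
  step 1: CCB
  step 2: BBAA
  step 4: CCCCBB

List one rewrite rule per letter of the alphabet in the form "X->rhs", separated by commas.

  step 1 ⇒ step 2: CCB ⇒ B·B·AA
    B ↦ AA
    C ↦ B
  step 0 ⇒ step 1: AAC ⇒ C·C·B
    A ↦ C

A->C, B->AA, C->B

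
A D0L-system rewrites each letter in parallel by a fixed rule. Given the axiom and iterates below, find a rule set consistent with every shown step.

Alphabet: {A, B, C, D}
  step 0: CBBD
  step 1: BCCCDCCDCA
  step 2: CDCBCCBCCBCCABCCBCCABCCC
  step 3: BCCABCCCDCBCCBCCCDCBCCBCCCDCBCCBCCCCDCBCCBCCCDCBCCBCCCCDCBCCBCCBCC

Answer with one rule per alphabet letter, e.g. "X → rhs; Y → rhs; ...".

A->C, B->CDC, C->BCC, D->A

  step 2 ⇒ step 3: CDCBCCBCCBCCABCCBCCABCCC ⇒ BCC·A·BCC·CDC·BCC·BCC·CDC·BCC·BCC·CDC·BCC·BCC·C·CDC·BCC·BCC·CDC·BCC·BCC·C·CDC·BCC·BCC·BCC
    A ↦ C
    B ↦ CDC
    C ↦ BCC
    D ↦ A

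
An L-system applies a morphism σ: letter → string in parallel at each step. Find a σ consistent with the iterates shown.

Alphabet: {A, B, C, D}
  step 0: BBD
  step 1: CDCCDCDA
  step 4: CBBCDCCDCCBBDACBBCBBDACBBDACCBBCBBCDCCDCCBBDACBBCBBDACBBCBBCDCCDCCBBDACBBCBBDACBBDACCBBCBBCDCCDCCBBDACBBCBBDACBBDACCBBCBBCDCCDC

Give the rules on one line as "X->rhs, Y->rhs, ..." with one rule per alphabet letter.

A->C, B->CDC, C->CBB, D->DA

  step 0 ⇒ step 1: BBD ⇒ CDC·CDC·DA
    B ↦ CDC
    D ↦ DA
    A ↦ C  (constrained at step 1)
    C ↦ CBB  (constrained at step 1)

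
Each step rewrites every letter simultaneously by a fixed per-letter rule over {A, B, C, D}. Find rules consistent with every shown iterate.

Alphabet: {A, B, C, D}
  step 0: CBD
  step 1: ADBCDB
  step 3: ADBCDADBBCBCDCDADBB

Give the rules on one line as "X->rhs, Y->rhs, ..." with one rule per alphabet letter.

A->C, B->CD, C->ADB, D->B

  step 0 ⇒ step 1: CBD ⇒ ADB·CD·B
    B ↦ CD
    C ↦ ADB
    D ↦ B
    A ↦ C  (constrained at step 1)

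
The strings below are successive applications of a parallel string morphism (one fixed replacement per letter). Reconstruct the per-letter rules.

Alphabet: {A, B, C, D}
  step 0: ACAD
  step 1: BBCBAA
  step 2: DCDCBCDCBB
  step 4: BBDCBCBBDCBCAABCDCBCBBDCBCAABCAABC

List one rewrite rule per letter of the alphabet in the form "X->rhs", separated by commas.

  step 1 ⇒ step 2: BBCBAA ⇒ DC·DC·BC·DC·B·B
    A ↦ B
    B ↦ DC
    C ↦ BC
  step 0 ⇒ step 1: ACAD ⇒ B·BC·B·AA
    D ↦ AA

A->B, B->DC, C->BC, D->AA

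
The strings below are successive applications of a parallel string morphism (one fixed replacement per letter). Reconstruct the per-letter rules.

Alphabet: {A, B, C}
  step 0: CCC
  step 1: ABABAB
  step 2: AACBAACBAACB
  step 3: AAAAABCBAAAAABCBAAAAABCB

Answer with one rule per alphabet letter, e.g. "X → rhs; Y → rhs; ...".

  step 2 ⇒ step 3: AACBAACBAACB ⇒ AA·AA·AB·CB·AA·AA·AB·CB·AA·AA·AB·CB
    A ↦ AA
    B ↦ CB
    C ↦ AB

A->AA, B->CB, C->AB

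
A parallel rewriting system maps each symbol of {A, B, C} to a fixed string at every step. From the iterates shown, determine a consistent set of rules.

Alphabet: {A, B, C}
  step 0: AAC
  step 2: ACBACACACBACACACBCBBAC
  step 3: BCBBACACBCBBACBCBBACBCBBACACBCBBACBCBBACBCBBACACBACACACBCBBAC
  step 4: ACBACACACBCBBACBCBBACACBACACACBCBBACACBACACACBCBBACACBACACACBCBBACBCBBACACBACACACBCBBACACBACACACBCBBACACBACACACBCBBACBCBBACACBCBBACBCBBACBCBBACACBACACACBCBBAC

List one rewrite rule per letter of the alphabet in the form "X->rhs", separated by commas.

  step 3 ⇒ step 4: BCBBACACBCBBACBCBBACBCBBACACBCBBACBCBBACBCBBACACBACACACBCBBAC ⇒ AC·BAC·AC·AC·BCB·BAC·BCB·BAC·AC·BAC·AC·AC·BCB·BAC·AC·BAC·AC·AC·BCB·BAC·AC·BAC·AC·AC·BCB·BAC·BCB·BAC·AC·BAC·AC·AC·BCB·BAC·AC·BAC·AC·AC·BCB·BAC·AC·BAC·AC·AC·BCB·BAC·BCB·BAC·AC·BCB·BAC·BCB·BAC·BCB·BAC·AC·BAC·AC·AC·BCB·BAC
    A ↦ BCB
    B ↦ AC
    C ↦ BAC

A->BCB, B->AC, C->BAC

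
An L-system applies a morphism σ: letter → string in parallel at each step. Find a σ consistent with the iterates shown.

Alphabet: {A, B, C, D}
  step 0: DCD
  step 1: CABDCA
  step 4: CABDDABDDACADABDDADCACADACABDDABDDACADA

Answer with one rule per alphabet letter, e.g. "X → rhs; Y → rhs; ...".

  step 0 ⇒ step 1: DCD ⇒ CA·BD·CA
    C ↦ BD
    D ↦ CA
    A ↦ DA  (constrained at step 1)
    B ↦ D  (constrained at step 1)

A->DA, B->D, C->BD, D->CA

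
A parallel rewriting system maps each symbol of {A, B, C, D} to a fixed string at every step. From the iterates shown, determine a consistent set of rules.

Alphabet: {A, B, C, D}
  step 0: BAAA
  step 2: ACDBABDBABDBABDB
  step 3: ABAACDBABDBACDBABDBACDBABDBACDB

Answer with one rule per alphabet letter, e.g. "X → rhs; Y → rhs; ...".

  step 2 ⇒ step 3: ACDBABDBABDBABDB ⇒ AB·A·AC·DB·AB·DB·AC·DB·AB·DB·AC·DB·AB·DB·AC·DB
    A ↦ AB
    B ↦ DB
    C ↦ A
    D ↦ AC

A->AB, B->DB, C->A, D->AC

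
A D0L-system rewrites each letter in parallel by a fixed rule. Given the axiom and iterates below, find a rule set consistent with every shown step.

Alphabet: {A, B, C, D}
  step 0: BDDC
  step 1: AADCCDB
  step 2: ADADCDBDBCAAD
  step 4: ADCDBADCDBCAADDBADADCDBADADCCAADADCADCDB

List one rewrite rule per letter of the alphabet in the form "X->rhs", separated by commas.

  step 1 ⇒ step 2: AADCCDB ⇒ AD·AD·C·DB·DB·C·AAD
    A ↦ AD
    B ↦ AAD
    C ↦ DB
    D ↦ C

A->AD, B->AAD, C->DB, D->C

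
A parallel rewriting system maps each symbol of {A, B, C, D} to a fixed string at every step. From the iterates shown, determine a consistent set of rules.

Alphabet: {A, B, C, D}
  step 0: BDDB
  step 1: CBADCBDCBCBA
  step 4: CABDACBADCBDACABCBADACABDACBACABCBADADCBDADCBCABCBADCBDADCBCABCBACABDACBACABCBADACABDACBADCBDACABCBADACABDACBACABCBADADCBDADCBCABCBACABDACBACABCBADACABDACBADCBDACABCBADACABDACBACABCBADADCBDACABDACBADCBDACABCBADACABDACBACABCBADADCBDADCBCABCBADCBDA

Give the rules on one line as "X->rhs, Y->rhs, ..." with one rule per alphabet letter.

A->DA, B->CBA, C->CAB, D->DCB

  step 0 ⇒ step 1: BDDB ⇒ CBA·DCB·DCB·CBA
    B ↦ CBA
    D ↦ DCB
    A ↦ DA  (constrained at step 1)
    C ↦ CAB  (constrained at step 1)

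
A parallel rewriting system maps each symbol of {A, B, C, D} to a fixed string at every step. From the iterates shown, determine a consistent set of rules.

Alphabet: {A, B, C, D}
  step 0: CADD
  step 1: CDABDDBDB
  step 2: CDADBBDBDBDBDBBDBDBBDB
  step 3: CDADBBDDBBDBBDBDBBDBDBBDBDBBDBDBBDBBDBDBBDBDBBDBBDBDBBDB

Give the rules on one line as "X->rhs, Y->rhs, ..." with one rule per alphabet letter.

  step 2 ⇒ step 3: CDADBBDBDBDBDBBDBDBBDB ⇒ CDA·DB·BD·DB·BDB·BDB·DB·BDB·DB·BDB·DB·BDB·DB·BDB·BDB·DB·BDB·DB·BDB·BDB·DB·BDB
    A ↦ BD
    B ↦ BDB
    C ↦ CDA
    D ↦ DB

A->BD, B->BDB, C->CDA, D->DB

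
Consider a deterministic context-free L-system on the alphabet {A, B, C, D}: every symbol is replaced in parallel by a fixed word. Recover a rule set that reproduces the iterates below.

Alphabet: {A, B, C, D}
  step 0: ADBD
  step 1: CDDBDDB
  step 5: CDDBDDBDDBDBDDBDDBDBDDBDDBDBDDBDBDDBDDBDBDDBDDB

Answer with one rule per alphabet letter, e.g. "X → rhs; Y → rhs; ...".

  step 0 ⇒ step 1: ADBD ⇒ CD·DB·D·DB
    A ↦ CD
    B ↦ D
    D ↦ DB
    C ↦ A  (constrained at step 1)

A->CD, B->D, C->A, D->DB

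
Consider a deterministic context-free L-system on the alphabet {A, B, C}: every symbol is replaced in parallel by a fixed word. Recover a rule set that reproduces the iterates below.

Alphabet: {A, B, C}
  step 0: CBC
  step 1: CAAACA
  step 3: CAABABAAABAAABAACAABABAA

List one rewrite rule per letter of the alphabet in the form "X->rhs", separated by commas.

A->AB, B->AA, C->CA

  step 0 ⇒ step 1: CBC ⇒ CA·AA·CA
    B ↦ AA
    C ↦ CA
    A ↦ AB  (constrained at step 1)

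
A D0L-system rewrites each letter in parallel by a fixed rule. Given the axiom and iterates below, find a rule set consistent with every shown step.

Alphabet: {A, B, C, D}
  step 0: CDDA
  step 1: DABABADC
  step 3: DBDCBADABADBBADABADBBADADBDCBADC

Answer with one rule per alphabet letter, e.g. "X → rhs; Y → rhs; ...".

  step 0 ⇒ step 1: CDDA ⇒ DA·BA·BA·DC
    A ↦ DC
    C ↦ DA
    D ↦ BA
    B ↦ DB  (constrained at step 1)

A->DC, B->DB, C->DA, D->BA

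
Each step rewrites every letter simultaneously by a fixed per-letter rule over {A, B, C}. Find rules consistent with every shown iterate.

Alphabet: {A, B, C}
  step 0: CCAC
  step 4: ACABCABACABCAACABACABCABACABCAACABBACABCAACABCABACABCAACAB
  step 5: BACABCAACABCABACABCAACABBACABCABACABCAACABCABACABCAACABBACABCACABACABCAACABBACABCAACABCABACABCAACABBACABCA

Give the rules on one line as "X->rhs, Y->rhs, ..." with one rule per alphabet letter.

A->B, B->CA, C->ACA

  step 4 ⇒ step 5: ACABCABACABCAACABACABCABACABCAACABBACABCAACABCABACABCAACAB ⇒ B·ACA·B·CA·ACA·B·CA·B·ACA·B·CA·ACA·B·B·ACA·B·CA·B·ACA·B·CA·ACA·B·CA·B·ACA·B·CA·ACA·B·B·ACA·B·CA·CA·B·ACA·B·CA·ACA·B·B·ACA·B·CA·ACA·B·CA·B·ACA·B·CA·ACA·B·B·ACA·B·CA
    A ↦ B
    B ↦ CA
    C ↦ ACA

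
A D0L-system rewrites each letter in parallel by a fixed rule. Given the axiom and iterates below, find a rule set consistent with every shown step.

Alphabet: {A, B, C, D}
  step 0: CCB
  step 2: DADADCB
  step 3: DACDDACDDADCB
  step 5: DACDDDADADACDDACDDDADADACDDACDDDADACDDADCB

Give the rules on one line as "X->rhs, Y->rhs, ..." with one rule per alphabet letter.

A->CD, B->CB, C->D, D->DA

  step 2 ⇒ step 3: DADADCB ⇒ DA·CD·DA·CD·DA·D·CB
    A ↦ CD
    B ↦ CB
    C ↦ D
    D ↦ DA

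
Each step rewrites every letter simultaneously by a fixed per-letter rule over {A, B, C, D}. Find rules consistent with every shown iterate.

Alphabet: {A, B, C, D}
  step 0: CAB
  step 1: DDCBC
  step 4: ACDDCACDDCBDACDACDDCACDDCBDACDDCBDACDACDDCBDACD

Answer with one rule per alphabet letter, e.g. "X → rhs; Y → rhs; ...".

  step 0 ⇒ step 1: CAB ⇒ D·DCB·C
    A ↦ DCB
    B ↦ C
    C ↦ D
    D ↦ ACD  (constrained at step 1)

A->DCB, B->C, C->D, D->ACD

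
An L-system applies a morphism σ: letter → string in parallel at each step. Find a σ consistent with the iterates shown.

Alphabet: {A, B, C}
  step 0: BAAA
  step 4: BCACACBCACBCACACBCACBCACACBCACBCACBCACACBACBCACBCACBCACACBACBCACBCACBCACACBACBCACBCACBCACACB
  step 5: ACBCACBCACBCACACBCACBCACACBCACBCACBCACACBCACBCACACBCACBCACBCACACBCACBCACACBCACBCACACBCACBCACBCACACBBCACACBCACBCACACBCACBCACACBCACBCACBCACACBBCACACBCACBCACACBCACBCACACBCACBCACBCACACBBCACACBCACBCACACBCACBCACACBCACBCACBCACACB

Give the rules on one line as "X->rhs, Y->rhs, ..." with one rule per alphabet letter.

  step 4 ⇒ step 5: BCACACBCACBCACACBCACBCACACBCACBCACBCACACBACBCACBCACBCACACBACBCACBCACBCACACBACBCACBCACBCACACB ⇒ ACB·CAC·B·CAC·B·CAC·ACB·CAC·B·CAC·ACB·CAC·B·CAC·B·CAC·ACB·CAC·B·CAC·ACB·CAC·B·CAC·B·CAC·ACB·CAC·B·CAC·ACB·CAC·B·CAC·ACB·CAC·B·CAC·B·CAC·ACB·B·CAC·ACB·CAC·B·CAC·ACB·CAC·B·CAC·ACB·CAC·B·CAC·B·CAC·ACB·B·CAC·ACB·CAC·B·CAC·ACB·CAC·B·CAC·ACB·CAC·B·CAC·B·CAC·ACB·B·CAC·ACB·CAC·B·CAC·ACB·CAC·B·CAC·ACB·CAC·B·CAC·B·CAC·ACB
    A ↦ B
    B ↦ ACB
    C ↦ CAC

A->B, B->ACB, C->CAC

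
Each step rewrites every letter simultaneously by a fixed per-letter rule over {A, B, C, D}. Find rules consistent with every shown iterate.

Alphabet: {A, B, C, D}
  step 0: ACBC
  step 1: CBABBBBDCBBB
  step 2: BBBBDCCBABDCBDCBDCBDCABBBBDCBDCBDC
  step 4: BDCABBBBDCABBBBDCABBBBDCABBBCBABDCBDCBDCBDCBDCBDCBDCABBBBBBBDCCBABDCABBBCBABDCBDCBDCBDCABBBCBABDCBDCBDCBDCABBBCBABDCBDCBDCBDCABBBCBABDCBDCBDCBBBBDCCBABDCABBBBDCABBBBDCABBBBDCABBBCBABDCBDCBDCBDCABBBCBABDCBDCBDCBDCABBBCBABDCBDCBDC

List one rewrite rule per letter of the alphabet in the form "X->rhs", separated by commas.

  step 1 ⇒ step 2: CBABBBBDCBBB ⇒ BBB·BDC·CBA·BDC·BDC·BDC·BDC·A·BBB·BDC·BDC·BDC
    A ↦ CBA
    B ↦ BDC
    C ↦ BBB
    D ↦ A

A->CBA, B->BDC, C->BBB, D->A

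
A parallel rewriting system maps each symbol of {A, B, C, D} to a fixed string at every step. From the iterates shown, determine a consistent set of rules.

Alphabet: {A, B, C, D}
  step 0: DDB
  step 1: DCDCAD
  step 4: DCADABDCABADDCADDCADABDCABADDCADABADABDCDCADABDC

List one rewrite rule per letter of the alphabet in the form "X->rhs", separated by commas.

  step 0 ⇒ step 1: DDB ⇒ DC·DC·AD
    B ↦ AD
    D ↦ DC
    A ↦ AB  (constrained at step 1)
    C ↦ AD  (constrained at step 1)

A->AB, B->AD, C->AD, D->DC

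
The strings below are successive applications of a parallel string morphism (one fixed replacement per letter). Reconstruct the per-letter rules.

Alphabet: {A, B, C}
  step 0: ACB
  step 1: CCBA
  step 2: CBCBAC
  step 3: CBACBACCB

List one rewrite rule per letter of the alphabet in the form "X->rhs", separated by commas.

A->C, B->A, C->CB

  step 2 ⇒ step 3: CBCBAC ⇒ CB·A·CB·A·C·CB
    A ↦ C
    B ↦ A
    C ↦ CB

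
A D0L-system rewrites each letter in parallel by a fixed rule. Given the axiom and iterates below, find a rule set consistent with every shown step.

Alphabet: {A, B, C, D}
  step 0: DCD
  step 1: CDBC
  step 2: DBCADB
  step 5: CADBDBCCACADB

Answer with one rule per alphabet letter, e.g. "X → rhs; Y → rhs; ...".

  step 1 ⇒ step 2: CDBC ⇒ DB·C·A·DB
    B ↦ A
    C ↦ DB
    D ↦ C
    A ↦ C  (constrained at step 2)

A->C, B->A, C->DB, D->C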